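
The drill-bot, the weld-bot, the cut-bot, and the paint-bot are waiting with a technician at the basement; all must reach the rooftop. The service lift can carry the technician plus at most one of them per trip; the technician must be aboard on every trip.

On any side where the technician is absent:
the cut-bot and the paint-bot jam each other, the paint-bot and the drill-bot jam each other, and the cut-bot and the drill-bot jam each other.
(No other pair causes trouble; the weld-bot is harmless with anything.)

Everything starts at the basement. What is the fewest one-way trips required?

impossible

Whatever the first load, the items left behind include a forbidden pair without the technician. No opening move is safe, so no plan exists.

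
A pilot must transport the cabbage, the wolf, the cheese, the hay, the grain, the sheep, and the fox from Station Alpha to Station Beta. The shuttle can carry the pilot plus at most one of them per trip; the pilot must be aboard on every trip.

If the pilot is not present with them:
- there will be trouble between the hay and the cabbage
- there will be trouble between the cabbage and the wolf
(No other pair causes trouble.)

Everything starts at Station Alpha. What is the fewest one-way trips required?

Counting alone: the pilot can take at most 1 across per trip to Station Beta, so moving all 7 needs at least 7 loaded trips out, with a return between consecutive ones — at least 13 crossings.
The safety rule pushes this higher. Following every safe sequence of crossings, the most of the 7 that can be at Station Beta as the shuttle arrives there on crossing 13 is 6 — never all 7.
So no plan with fewer than 15 crossings exists, and this one achieves 15:
1. Pilot goes to Station Beta with the cabbage.  [Station Alpha: the cheese, the fox, the grain, the hay, the sheep, the wolf | Station Beta: the cabbage]
2. Pilot goes back to Station Alpha alone.  [Station Alpha: the cheese, the fox, the grain, the hay, the sheep, the wolf | Station Beta: the cabbage]
3. Pilot goes to Station Beta with the wolf.  [Station Alpha: the cheese, the fox, the grain, the hay, the sheep | Station Beta: the cabbage, the wolf]
4. Pilot goes back to Station Alpha with the cabbage.  [Station Alpha: the cabbage, the cheese, the fox, the grain, the hay, the sheep | Station Beta: the wolf]
5. Pilot goes to Station Beta with the hay.  [Station Alpha: the cabbage, the cheese, the fox, the grain, the sheep | Station Beta: the hay, the wolf]
6. Pilot goes back to Station Alpha alone.  [Station Alpha: the cabbage, the cheese, the fox, the grain, the sheep | Station Beta: the hay, the wolf]
7. Pilot goes to Station Beta with the cheese.  [Station Alpha: the cabbage, the fox, the grain, the sheep | Station Beta: the cheese, the hay, the wolf]
8. Pilot goes back to Station Alpha alone.  [Station Alpha: the cabbage, the fox, the grain, the sheep | Station Beta: the cheese, the hay, the wolf]
9. Pilot goes to Station Beta with the grain.  [Station Alpha: the cabbage, the fox, the sheep | Station Beta: the cheese, the grain, the hay, the wolf]
10. Pilot goes back to Station Alpha alone.  [Station Alpha: the cabbage, the fox, the sheep | Station Beta: the cheese, the grain, the hay, the wolf]
11. Pilot goes to Station Beta with the sheep.  [Station Alpha: the cabbage, the fox | Station Beta: the cheese, the grain, the hay, the sheep, the wolf]
12. Pilot goes back to Station Alpha alone.  [Station Alpha: the cabbage, the fox | Station Beta: the cheese, the grain, the hay, the sheep, the wolf]
13. Pilot goes to Station Beta with the fox.  [Station Alpha: the cabbage | Station Beta: the cheese, the fox, the grain, the hay, the sheep, the wolf]
14. Pilot goes back to Station Alpha alone.  [Station Alpha: the cabbage | Station Beta: the cheese, the fox, the grain, the hay, the sheep, the wolf]
15. Pilot goes to Station Beta with the cabbage.  [Station Alpha: — | Station Beta: the cabbage, the cheese, the fox, the grain, the hay, the sheep, the wolf]

15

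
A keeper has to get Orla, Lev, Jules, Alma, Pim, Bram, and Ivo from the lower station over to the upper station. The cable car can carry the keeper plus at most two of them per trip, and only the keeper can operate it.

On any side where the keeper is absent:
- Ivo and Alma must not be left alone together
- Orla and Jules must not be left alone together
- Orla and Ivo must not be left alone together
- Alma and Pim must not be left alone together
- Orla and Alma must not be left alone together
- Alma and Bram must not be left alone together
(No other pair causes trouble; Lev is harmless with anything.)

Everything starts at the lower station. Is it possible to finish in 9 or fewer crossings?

Counting alone: the keeper can take at most 2 across per trip to the upper station, so moving all 7 needs at least 4 loaded trips out, with a return between consecutive ones — at least 7 crossings.
The safety rule pushes this higher. Following every safe sequence of crossings, the most of the 7 that can be at the upper station as the cable car arrives there on crossings 7, 9 is 5, 6 respectively — never all 7.
So the move cannot be finished within 9 crossings. (The shortest complete plan takes 11:)
1. Keeper goes to the upper station with Alma and Orla.  [the lower station: Bram, Ivo, Jules, Lev, Pim | the upper station: Alma, Orla]
2. Keeper goes back to the lower station with Orla.  [the lower station: Bram, Ivo, Jules, Lev, Orla, Pim | the upper station: Alma]
3. Keeper goes to the upper station with Lev and Orla.  [the lower station: Bram, Ivo, Jules, Pim | the upper station: Alma, Lev, Orla]
4. Keeper goes back to the lower station with Orla.  [the lower station: Bram, Ivo, Jules, Orla, Pim | the upper station: Alma, Lev]
5. Keeper goes to the upper station with Jules and Orla.  [the lower station: Bram, Ivo, Pim | the upper station: Alma, Jules, Lev, Orla]
6. Keeper goes back to the lower station with Orla.  [the lower station: Bram, Ivo, Orla, Pim | the upper station: Alma, Jules, Lev]
7. Keeper goes to the upper station with Ivo and Pim.  [the lower station: Bram, Orla | the upper station: Alma, Ivo, Jules, Lev, Pim]
8. Keeper goes back to the lower station with Alma.  [the lower station: Alma, Bram, Orla | the upper station: Ivo, Jules, Lev, Pim]
9. Keeper goes to the upper station with Bram and Orla.  [the lower station: Alma | the upper station: Bram, Ivo, Jules, Lev, Orla, Pim]
10. Keeper goes back to the lower station with Orla.  [the lower station: Alma, Orla | the upper station: Bram, Ivo, Jules, Lev, Pim]
11. Keeper goes to the upper station with Alma and Orla.  [the lower station: — | the upper station: Alma, Bram, Ivo, Jules, Lev, Orla, Pim]

No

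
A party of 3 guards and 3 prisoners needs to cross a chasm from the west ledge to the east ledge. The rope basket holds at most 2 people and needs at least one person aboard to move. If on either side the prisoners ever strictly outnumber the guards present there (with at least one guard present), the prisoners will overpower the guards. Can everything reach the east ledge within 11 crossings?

Yes — this plan uses 11 crossings (≤ 11):
1. 2 prisoners → the east ledge.  (the west ledge: 3G 1P; the east ledge: 0G 2P)
2. 1 prisoner ← the west ledge.  (the west ledge: 3G 2P; the east ledge: 0G 1P)
3. 2 prisoners → the east ledge.  (the west ledge: 3G 0P; the east ledge: 0G 3P)
4. 1 prisoner ← the west ledge.  (the west ledge: 3G 1P; the east ledge: 0G 2P)
5. 2 guards → the east ledge.  (the west ledge: 1G 1P; the east ledge: 2G 2P)
6. 1 guard and 1 prisoner ← the west ledge.  (the west ledge: 2G 2P; the east ledge: 1G 1P)
7. 2 guards → the east ledge.  (the west ledge: 0G 2P; the east ledge: 3G 1P)
8. 1 prisoner ← the west ledge.  (the west ledge: 0G 3P; the east ledge: 3G 0P)
9. 2 prisoners → the east ledge.  (the west ledge: 0G 1P; the east ledge: 3G 2P)
10. 1 prisoner ← the west ledge.  (the west ledge: 0G 2P; the east ledge: 3G 1P)
11. 2 prisoners → the east ledge.  (the west ledge: 0G 0P; the east ledge: 3G 3P)

Yes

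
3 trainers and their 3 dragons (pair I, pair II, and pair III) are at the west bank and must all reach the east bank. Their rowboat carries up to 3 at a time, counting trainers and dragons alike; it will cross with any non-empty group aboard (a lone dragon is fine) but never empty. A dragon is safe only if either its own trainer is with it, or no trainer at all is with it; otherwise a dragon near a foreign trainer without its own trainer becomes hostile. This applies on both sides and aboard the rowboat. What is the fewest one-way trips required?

5

Counting alone: each trip to the east bank takes at most 3 across and each return brings at least 1 back, so after t trips out (and t−1 returns) at most 3t − (t−1) of the 6 are across; that first reaches 6 at t = 3, so at least 5 crossings are needed.
The plan below uses exactly 5 crossings, so it is optimal:
1. dragon I and trainer I cross → the east bank.
2. trainer I crosses ← the west bank.
3. trainer I, trainer II, and trainer III cross → the east bank.
4. dragon I crosses ← the west bank.
5. dragon I, dragon II, and dragon III cross → the east bank.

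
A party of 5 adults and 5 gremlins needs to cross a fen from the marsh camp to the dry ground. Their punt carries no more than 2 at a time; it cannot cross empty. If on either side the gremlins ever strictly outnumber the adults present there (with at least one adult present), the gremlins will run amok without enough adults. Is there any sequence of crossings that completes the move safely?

No

Following every safe sequence of crossings from the start, the most of the 10 that can be at the dry ground as the punt arrives there on crossings 1, 3, 5, 7 is 2, 3, 4, 5 respectively; the best ever achieved is 5 of 10.
From crossing 9 on, no configuration arises that was not already reachable earlier: only 13 distinct safe configurations (who is on which side, and where the punt is) can ever be reached, none of them has everyone across, and every continuation just revisits them. They are: 0 adults + 0 gremlins across (punt back at the start); 0 adults + 1 gremlin across (punt there); 0 adults + 1 gremlin across (punt back at the start); 0 adults + 2 gremlins across (punt there); 0 adults + 2 gremlins across (punt back at the start); 0 adults + 3 gremlins across (punt there); 0 adults + 3 gremlins across (punt back at the start); 0 adults + 4 gremlins across (punt there); 0 adults + 4 gremlins across (punt back at the start); 0 adults + 5 gremlins across (punt there); 1 adult + 1 gremlin across (punt there); 1 adult + 1 gremlin across (punt back at the start); 2 adults + 2 gremlins across (punt there). So no valid plan exists.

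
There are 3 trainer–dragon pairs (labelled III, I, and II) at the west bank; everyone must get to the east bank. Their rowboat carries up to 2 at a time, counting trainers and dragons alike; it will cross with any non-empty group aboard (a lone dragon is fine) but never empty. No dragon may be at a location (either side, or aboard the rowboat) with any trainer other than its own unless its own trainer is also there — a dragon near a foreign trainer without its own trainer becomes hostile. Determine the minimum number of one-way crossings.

Counting alone: each trip to the east bank takes at most 2 across and each return brings at least 1 back, so after t trips out (and t−1 returns) at most 2t − (t−1) of the 6 are across; that first reaches 6 at t = 5, so at least 9 crossings are needed.
The safety rule pushes this higher. Following every safe sequence of crossings, the most of the 6 that can be at the east bank as the rowboat arrives there on crossing 9 is 5 — never all 6.
So no plan with fewer than 11 crossings exists, and this one achieves 11:
1. dragon III and trainer III cross → the east bank.
2. trainer III crosses ← the west bank.
3. dragon I and dragon II cross → the east bank.
4. dragon III crosses ← the west bank.
5. trainer I and trainer II cross → the east bank.
6. dragon I and trainer I cross ← the west bank.
7. trainer I and trainer III cross → the east bank.
8. dragon II crosses ← the west bank.
9. dragon I and dragon III cross → the east bank.
10. trainer II crosses ← the west bank.
11. dragon II and trainer II cross → the east bank.

11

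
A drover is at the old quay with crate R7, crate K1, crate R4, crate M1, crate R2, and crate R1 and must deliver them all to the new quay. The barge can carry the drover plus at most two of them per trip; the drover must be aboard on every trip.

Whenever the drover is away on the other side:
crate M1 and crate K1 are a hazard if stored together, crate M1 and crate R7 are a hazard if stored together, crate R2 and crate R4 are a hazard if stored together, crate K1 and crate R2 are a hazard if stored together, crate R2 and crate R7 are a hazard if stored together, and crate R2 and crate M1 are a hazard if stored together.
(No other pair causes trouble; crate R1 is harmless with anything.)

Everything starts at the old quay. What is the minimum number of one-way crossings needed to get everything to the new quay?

9

Counting alone: the drover can take at most 2 across per trip to the new quay, so moving all 6 needs at least 3 loaded trips out, with a return between consecutive ones — at least 5 crossings.
The safety rule pushes this higher. Following every safe sequence of crossings, the most of the 6 that can be at the new quay as the barge arrives there on crossings 5, 7 is 4, 5 respectively — never all 6.
So no plan with fewer than 9 crossings exists, and this one achieves 9:
1. Drover goes to the new quay with crate M1 and crate R2.
2. Drover goes back to the old quay with crate M1.
3. Drover goes to the new quay with crate K1 and crate R7.
4. Drover goes back to the old quay with crate R2.
5. Drover goes to the new quay with crate M1 and crate R4.
6. Drover goes back to the old quay with crate M1.
7. Drover goes to the new quay with crate M1 and crate R1.
8. Drover goes back to the old quay with crate M1.
9. Drover goes to the new quay with crate M1 and crate R2.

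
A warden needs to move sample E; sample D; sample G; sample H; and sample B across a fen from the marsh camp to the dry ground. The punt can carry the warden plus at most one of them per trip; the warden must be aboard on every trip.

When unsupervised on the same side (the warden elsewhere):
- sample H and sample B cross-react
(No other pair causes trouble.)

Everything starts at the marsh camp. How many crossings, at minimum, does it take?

Counting alone: the warden can take at most 1 across per trip to the dry ground, so moving all 5 needs at least 5 loaded trips out, with a return between consecutive ones — at least 9 crossings.
The plan below uses exactly 9 crossings, so it is optimal:
1. Warden goes to the dry ground with sample H.
2. Warden goes back to the marsh camp alone.
3. Warden goes to the dry ground with sample E.
4. Warden goes back to the marsh camp alone.
5. Warden goes to the dry ground with sample D.
6. Warden goes back to the marsh camp alone.
7. Warden goes to the dry ground with sample G.
8. Warden goes back to the marsh camp alone.
9. Warden goes to the dry ground with sample B.

9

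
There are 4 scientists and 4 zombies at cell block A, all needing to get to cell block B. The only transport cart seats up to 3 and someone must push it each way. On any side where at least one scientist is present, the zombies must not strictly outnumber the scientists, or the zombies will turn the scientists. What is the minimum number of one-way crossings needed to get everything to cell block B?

Counting alone: each trip to cell block B takes at most 3 across and each return brings at least 1 back, so after t trips out (and t−1 returns) at most 3t − (t−1) of the 8 are across; that first reaches 8 at t = 4, so at least 7 crossings are needed.
The safety rule pushes this higher. Following every safe sequence of crossings, the most of the 8 that can be at cell block B as the transport cart arrives there on crossing 7 is 7 — never all 8.
So no plan with fewer than 9 crossings exists, and this one achieves 9:
1. 2 zombies → cell block B.  (cell block A: 4S 2Z; cell block B: 0S 2Z)
2. 1 zombie ← cell block A.  (cell block A: 4S 3Z; cell block B: 0S 1Z)
3. 3 zombies → cell block B.  (cell block A: 4S 0Z; cell block B: 0S 4Z)
4. 1 zombie ← cell block A.  (cell block A: 4S 1Z; cell block B: 0S 3Z)
5. 3 scientists → cell block B.  (cell block A: 1S 1Z; cell block B: 3S 3Z)
6. 1 scientist and 1 zombie ← cell block A.  (cell block A: 2S 2Z; cell block B: 2S 2Z)
7. 2 scientists → cell block B.  (cell block A: 0S 2Z; cell block B: 4S 2Z)
8. 1 zombie ← cell block A.  (cell block A: 0S 3Z; cell block B: 4S 1Z)
9. 3 zombies → cell block B.  (cell block A: 0S 0Z; cell block B: 4S 4Z)

9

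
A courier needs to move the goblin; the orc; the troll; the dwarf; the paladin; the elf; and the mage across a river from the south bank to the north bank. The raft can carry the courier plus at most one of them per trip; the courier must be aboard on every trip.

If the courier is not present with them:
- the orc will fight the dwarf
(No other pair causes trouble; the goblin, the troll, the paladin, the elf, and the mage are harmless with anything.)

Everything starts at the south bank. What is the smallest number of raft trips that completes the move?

Counting alone: the courier can take at most 1 across per trip to the north bank, so moving all 7 needs at least 7 loaded trips out, with a return between consecutive ones — at least 13 crossings.
The plan below uses exactly 13 crossings, so it is optimal:
1. Courier goes to the north bank with the orc.  [the south bank: the dwarf, the elf, the goblin, the mage, the paladin, the troll | the north bank: the orc]
2. Courier goes back to the south bank alone.  [the south bank: the dwarf, the elf, the goblin, the mage, the paladin, the troll | the north bank: the orc]
3. Courier goes to the north bank with the goblin.  [the south bank: the dwarf, the elf, the mage, the paladin, the troll | the north bank: the goblin, the orc]
4. Courier goes back to the south bank alone.  [the south bank: the dwarf, the elf, the mage, the paladin, the troll | the north bank: the goblin, the orc]
5. Courier goes to the north bank with the troll.  [the south bank: the dwarf, the elf, the mage, the paladin | the north bank: the goblin, the orc, the troll]
6. Courier goes back to the south bank alone.  [the south bank: the dwarf, the elf, the mage, the paladin | the north bank: the goblin, the orc, the troll]
7. Courier goes to the north bank with the paladin.  [the south bank: the dwarf, the elf, the mage | the north bank: the goblin, the orc, the paladin, the troll]
8. Courier goes back to the south bank alone.  [the south bank: the dwarf, the elf, the mage | the north bank: the goblin, the orc, the paladin, the troll]
9. Courier goes to the north bank with the elf.  [the south bank: the dwarf, the mage | the north bank: the elf, the goblin, the orc, the paladin, the troll]
10. Courier goes back to the south bank alone.  [the south bank: the dwarf, the mage | the north bank: the elf, the goblin, the orc, the paladin, the troll]
11. Courier goes to the north bank with the mage.  [the south bank: the dwarf | the north bank: the elf, the goblin, the mage, the orc, the paladin, the troll]
12. Courier goes back to the south bank alone.  [the south bank: the dwarf | the north bank: the elf, the goblin, the mage, the orc, the paladin, the troll]
13. Courier goes to the north bank with the dwarf.  [the south bank: — | the north bank: the dwarf, the elf, the goblin, the mage, the orc, the paladin, the troll]

13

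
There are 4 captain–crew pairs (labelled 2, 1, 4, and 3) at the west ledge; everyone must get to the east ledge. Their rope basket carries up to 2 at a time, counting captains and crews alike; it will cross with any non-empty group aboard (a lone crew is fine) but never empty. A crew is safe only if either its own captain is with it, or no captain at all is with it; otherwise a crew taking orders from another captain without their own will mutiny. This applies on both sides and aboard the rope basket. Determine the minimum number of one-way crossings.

Following every safe sequence of crossings from the start, the most of the 8 that can be at the east ledge as the rope basket arrives there on crossings 1, 3, 5 is 2, 3, 4 respectively; the best ever achieved is 4 of 8.
From crossing 7 on, no configuration arises that was not already reachable earlier: only 44 distinct safe configurations (who is on which side, and where the rope basket is) can ever be reached, none of them has everyone across, and every continuation just revisits them. So no valid plan exists.

impossible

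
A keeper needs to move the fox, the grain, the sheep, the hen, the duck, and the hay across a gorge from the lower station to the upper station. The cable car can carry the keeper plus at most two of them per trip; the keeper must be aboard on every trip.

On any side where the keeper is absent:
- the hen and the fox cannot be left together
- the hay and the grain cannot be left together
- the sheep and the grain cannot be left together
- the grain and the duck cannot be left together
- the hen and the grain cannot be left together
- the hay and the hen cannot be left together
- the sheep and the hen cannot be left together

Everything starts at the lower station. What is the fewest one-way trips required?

9

Counting alone: the keeper can take at most 2 across per trip to the upper station, so moving all 6 needs at least 3 loaded trips out, with a return between consecutive ones — at least 5 crossings.
The safety rule pushes this higher. Following every safe sequence of crossings, the most of the 6 that can be at the upper station as the cable car arrives there on crossings 5, 7 is 4, 5 respectively — never all 6.
So no plan with fewer than 9 crossings exists, and this one achieves 9:
1. Keeper goes to the upper station with the grain and the hen.
2. Keeper goes back to the lower station with the grain.
3. Keeper goes to the upper station with the fox and the grain.
4. Keeper goes back to the lower station with the hen.
5. Keeper goes to the upper station with the hay and the sheep.
6. Keeper goes back to the lower station with the grain.
7. Keeper goes to the upper station with the duck and the grain.
8. Keeper goes back to the lower station with the grain.
9. Keeper goes to the upper station with the grain and the hen.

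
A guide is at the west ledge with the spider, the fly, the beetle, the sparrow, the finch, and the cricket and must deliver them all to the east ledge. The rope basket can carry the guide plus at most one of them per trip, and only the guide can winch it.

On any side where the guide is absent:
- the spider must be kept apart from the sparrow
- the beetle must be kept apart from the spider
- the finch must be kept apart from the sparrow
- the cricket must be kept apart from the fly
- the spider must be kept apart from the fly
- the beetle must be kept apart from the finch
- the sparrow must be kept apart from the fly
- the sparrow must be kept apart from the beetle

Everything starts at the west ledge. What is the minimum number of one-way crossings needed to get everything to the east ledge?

Whatever the first load, the items left behind include a forbidden pair without the guide. No opening move is safe, so no plan exists.

impossible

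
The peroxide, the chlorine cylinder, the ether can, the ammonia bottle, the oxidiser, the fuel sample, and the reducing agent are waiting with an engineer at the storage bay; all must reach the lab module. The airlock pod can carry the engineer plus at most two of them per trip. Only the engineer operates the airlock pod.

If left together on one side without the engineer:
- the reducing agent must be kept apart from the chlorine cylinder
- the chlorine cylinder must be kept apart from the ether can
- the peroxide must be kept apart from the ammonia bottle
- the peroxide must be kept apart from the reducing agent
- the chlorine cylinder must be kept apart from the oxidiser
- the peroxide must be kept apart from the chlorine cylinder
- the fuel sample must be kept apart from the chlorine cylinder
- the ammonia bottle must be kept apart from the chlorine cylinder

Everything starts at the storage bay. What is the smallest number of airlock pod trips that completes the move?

11

Counting alone: the engineer can take at most 2 across per trip to the lab module, so moving all 7 needs at least 4 loaded trips out, with a return between consecutive ones — at least 7 crossings.
The safety rule pushes this higher. Following every safe sequence of crossings, the most of the 7 that can be at the lab module as the airlock pod arrives there on crossings 7, 9 is 5, 6 respectively — never all 7.
So no plan with fewer than 11 crossings exists, and this one achieves 11:
1. Engineer goes to the lab module with the chlorine cylinder and the peroxide.  [the storage bay: the ammonia bottle, the ether can, the fuel sample, the oxidiser, the reducing agent | the lab module: the chlorine cylinder, the peroxide]
2. Engineer goes back to the storage bay with the peroxide.  [the storage bay: the ammonia bottle, the ether can, the fuel sample, the oxidiser, the peroxide, the reducing agent | the lab module: the chlorine cylinder]
3. Engineer goes to the lab module with the ether can and the peroxide.  [the storage bay: the ammonia bottle, the fuel sample, the oxidiser, the reducing agent | the lab module: the chlorine cylinder, the ether can, the peroxide]
4. Engineer goes back to the storage bay with the chlorine cylinder.  [the storage bay: the ammonia bottle, the chlorine cylinder, the fuel sample, the oxidiser, the reducing agent | the lab module: the ether can, the peroxide]
5. Engineer goes to the lab module with the chlorine cylinder and the oxidiser.  [the storage bay: the ammonia bottle, the fuel sample, the reducing agent | the lab module: the chlorine cylinder, the ether can, the oxidiser, the peroxide]
6. Engineer goes back to the storage bay with the chlorine cylinder.  [the storage bay: the ammonia bottle, the chlorine cylinder, the fuel sample, the reducing agent | the lab module: the ether can, the oxidiser, the peroxide]
7. Engineer goes to the lab module with the chlorine cylinder and the fuel sample.  [the storage bay: the ammonia bottle, the reducing agent | the lab module: the chlorine cylinder, the ether can, the fuel sample, the oxidiser, the peroxide]
8. Engineer goes back to the storage bay with the chlorine cylinder.  [the storage bay: the ammonia bottle, the chlorine cylinder, the reducing agent | the lab module: the ether can, the fuel sample, the oxidiser, the peroxide]
9. Engineer goes to the lab module with the ammonia bottle and the reducing agent.  [the storage bay: the chlorine cylinder | the lab module: the ammonia bottle, the ether can, the fuel sample, the oxidiser, the peroxide, the reducing agent]
10. Engineer goes back to the storage bay with the peroxide.  [the storage bay: the chlorine cylinder, the peroxide | the lab module: the ammonia bottle, the ether can, the fuel sample, the oxidiser, the reducing agent]
11. Engineer goes to the lab module with the chlorine cylinder and the peroxide.  [the storage bay: — | the lab module: the ammonia bottle, the chlorine cylinder, the ether can, the fuel sample, the oxidiser, the peroxide, the reducing agent]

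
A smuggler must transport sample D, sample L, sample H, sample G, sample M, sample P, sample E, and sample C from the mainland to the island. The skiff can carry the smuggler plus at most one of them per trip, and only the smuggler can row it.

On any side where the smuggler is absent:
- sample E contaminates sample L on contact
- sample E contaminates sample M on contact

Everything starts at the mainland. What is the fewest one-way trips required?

17

Counting alone: the smuggler can take at most 1 across per trip to the island, so moving all 8 needs at least 8 loaded trips out, with a return between consecutive ones — at least 15 crossings.
The safety rule pushes this higher. Following every safe sequence of crossings, the most of the 8 that can be at the island as the skiff arrives there on crossing 15 is 7 — never all 8.
So no plan with fewer than 17 crossings exists, and this one achieves 17:
1. Smuggler goes to the island with sample E.  [the mainland: sample C, sample D, sample G, sample H, sample L, sample M, sample P | the island: sample E]
2. Smuggler goes back to the mainland alone.  [the mainland: sample C, sample D, sample G, sample H, sample L, sample M, sample P | the island: sample E]
3. Smuggler goes to the island with sample D.  [the mainland: sample C, sample G, sample H, sample L, sample M, sample P | the island: sample D, sample E]
4. Smuggler goes back to the mainland alone.  [the mainland: sample C, sample G, sample H, sample L, sample M, sample P | the island: sample D, sample E]
5. Smuggler goes to the island with sample L.  [the mainland: sample C, sample G, sample H, sample M, sample P | the island: sample D, sample E, sample L]
6. Smuggler goes back to the mainland with sample E.  [the mainland: sample C, sample E, sample G, sample H, sample M, sample P | the island: sample D, sample L]
7. Smuggler goes to the island with sample M.  [the mainland: sample C, sample E, sample G, sample H, sample P | the island: sample D, sample L, sample M]
8. Smuggler goes back to the mainland alone.  [the mainland: sample C, sample E, sample G, sample H, sample P | the island: sample D, sample L, sample M]
9. Smuggler goes to the island with sample H.  [the mainland: sample C, sample E, sample G, sample P | the island: sample D, sample H, sample L, sample M]
10. Smuggler goes back to the mainland alone.  [the mainland: sample C, sample E, sample G, sample P | the island: sample D, sample H, sample L, sample M]
11. Smuggler goes to the island with sample G.  [the mainland: sample C, sample E, sample P | the island: sample D, sample G, sample H, sample L, sample M]
12. Smuggler goes back to the mainland alone.  [the mainland: sample C, sample E, sample P | the island: sample D, sample G, sample H, sample L, sample M]
13. Smuggler goes to the island with sample P.  [the mainland: sample C, sample E | the island: sample D, sample G, sample H, sample L, sample M, sample P]
14. Smuggler goes back to the mainland alone.  [the mainland: sample C, sample E | the island: sample D, sample G, sample H, sample L, sample M, sample P]
15. Smuggler goes to the island with sample C.  [the mainland: sample E | the island: sample C, sample D, sample G, sample H, sample L, sample M, sample P]
16. Smuggler goes back to the mainland alone.  [the mainland: sample E | the island: sample C, sample D, sample G, sample H, sample L, sample M, sample P]
17. Smuggler goes to the island with sample E.  [the mainland: — | the island: sample C, sample D, sample E, sample G, sample H, sample L, sample M, sample P]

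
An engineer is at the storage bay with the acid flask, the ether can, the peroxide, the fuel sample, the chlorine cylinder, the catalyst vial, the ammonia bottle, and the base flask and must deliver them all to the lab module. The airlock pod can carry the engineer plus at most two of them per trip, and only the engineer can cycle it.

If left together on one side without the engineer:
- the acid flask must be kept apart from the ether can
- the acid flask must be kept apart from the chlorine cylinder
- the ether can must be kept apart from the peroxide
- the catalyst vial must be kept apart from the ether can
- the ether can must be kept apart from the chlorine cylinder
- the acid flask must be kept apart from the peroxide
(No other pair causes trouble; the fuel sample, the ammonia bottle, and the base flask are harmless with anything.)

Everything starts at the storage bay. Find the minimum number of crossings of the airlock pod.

Counting alone: the engineer can take at most 2 across per trip to the lab module, so moving all 8 needs at least 4 loaded trips out, with a return between consecutive ones — at least 7 crossings.
The safety rule pushes this higher. Following every safe sequence of crossings, the most of the 8 that can be at the lab module as the airlock pod arrives there on crossings 7, 9, 11 is 5, 6, 7 respectively — never all 8.
So no plan with fewer than 13 crossings exists, and this one achieves 13:
1. Engineer goes to the lab module with the acid flask and the ether can.
2. Engineer goes back to the storage bay with the acid flask.
3. Engineer goes to the lab module with the acid flask and the fuel sample.
4. Engineer goes back to the storage bay with the acid flask.
5. Engineer goes to the lab module with the acid flask and the catalyst vial.
6. Engineer goes back to the storage bay with the ether can.
7. Engineer goes to the lab module with the ammonia bottle and the ether can.
8. Engineer goes back to the storage bay with the ether can.
9. Engineer goes to the lab module with the base flask and the ether can.
10. Engineer goes back to the storage bay with the ether can.
11. Engineer goes to the lab module with the chlorine cylinder and the peroxide.
12. Engineer goes back to the storage bay with the acid flask.
13. Engineer goes to the lab module with the acid flask and the ether can.

13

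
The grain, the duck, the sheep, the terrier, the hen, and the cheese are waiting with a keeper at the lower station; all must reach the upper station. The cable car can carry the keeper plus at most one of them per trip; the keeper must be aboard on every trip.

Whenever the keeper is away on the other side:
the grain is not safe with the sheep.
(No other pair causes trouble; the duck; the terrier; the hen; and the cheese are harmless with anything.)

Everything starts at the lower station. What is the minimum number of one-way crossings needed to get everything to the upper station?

11

Counting alone: the keeper can take at most 1 across per trip to the upper station, so moving all 6 needs at least 6 loaded trips out, with a return between consecutive ones — at least 11 crossings.
The plan below uses exactly 11 crossings, so it is optimal:
1. Keeper goes to the upper station with the grain.  [the lower station: the cheese, the duck, the hen, the sheep, the terrier | the upper station: the grain]
2. Keeper goes back to the lower station alone.  [the lower station: the cheese, the duck, the hen, the sheep, the terrier | the upper station: the grain]
3. Keeper goes to the upper station with the duck.  [the lower station: the cheese, the hen, the sheep, the terrier | the upper station: the duck, the grain]
4. Keeper goes back to the lower station alone.  [the lower station: the cheese, the hen, the sheep, the terrier | the upper station: the duck, the grain]
5. Keeper goes to the upper station with the terrier.  [the lower station: the cheese, the hen, the sheep | the upper station: the duck, the grain, the terrier]
6. Keeper goes back to the lower station alone.  [the lower station: the cheese, the hen, the sheep | the upper station: the duck, the grain, the terrier]
7. Keeper goes to the upper station with the hen.  [the lower station: the cheese, the sheep | the upper station: the duck, the grain, the hen, the terrier]
8. Keeper goes back to the lower station alone.  [the lower station: the cheese, the sheep | the upper station: the duck, the grain, the hen, the terrier]
9. Keeper goes to the upper station with the cheese.  [the lower station: the sheep | the upper station: the cheese, the duck, the grain, the hen, the terrier]
10. Keeper goes back to the lower station alone.  [the lower station: the sheep | the upper station: the cheese, the duck, the grain, the hen, the terrier]
11. Keeper goes to the upper station with the sheep.  [the lower station: — | the upper station: the cheese, the duck, the grain, the hen, the sheep, the terrier]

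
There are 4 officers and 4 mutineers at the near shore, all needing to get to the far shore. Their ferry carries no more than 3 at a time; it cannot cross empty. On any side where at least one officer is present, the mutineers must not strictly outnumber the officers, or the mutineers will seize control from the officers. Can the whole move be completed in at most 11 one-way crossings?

Yes — this plan uses 9 crossings (≤ 11):
1. 2 mutineers → the far shore.  (the near shore: 4O 2M; the far shore: 0O 2M)
2. 1 mutineer ← the near shore.  (the near shore: 4O 3M; the far shore: 0O 1M)
3. 3 mutineers → the far shore.  (the near shore: 4O 0M; the far shore: 0O 4M)
4. 1 mutineer ← the near shore.  (the near shore: 4O 1M; the far shore: 0O 3M)
5. 3 officers → the far shore.  (the near shore: 1O 1M; the far shore: 3O 3M)
6. 1 officer and 1 mutineer ← the near shore.  (the near shore: 2O 2M; the far shore: 2O 2M)
7. 2 officers → the far shore.  (the near shore: 0O 2M; the far shore: 4O 2M)
8. 1 mutineer ← the near shore.  (the near shore: 0O 3M; the far shore: 4O 1M)
9. 3 mutineers → the far shore.  (the near shore: 0O 0M; the far shore: 4O 4M)

Yes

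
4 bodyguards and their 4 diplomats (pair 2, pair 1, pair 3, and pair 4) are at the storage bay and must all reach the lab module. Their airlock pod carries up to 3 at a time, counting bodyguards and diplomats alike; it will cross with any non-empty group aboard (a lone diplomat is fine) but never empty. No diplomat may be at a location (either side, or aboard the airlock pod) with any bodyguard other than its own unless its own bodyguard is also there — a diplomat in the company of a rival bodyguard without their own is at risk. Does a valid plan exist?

Yes

1. bodyguard 2 and diplomat 2 cross → the lab module.
2. bodyguard 2 crosses ← the storage bay.
3. bodyguard 1, bodyguard 2, and diplomat 1 cross → the lab module.
4. bodyguard 2 and diplomat 2 cross ← the storage bay.
5. bodyguard 2, bodyguard 3, and bodyguard 4 cross → the lab module.
6. diplomat 1 crosses ← the storage bay.
7. diplomat 1 and diplomat 2 cross → the lab module.
8. diplomat 2 crosses ← the storage bay.
9. diplomat 2, diplomat 3, and diplomat 4 cross → the lab module.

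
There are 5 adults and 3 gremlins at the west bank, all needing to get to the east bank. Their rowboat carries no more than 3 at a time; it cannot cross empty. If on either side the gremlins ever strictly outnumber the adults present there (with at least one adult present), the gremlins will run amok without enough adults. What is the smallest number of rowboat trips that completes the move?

7

Counting alone: each trip to the east bank takes at most 3 across and each return brings at least 1 back, so after t trips out (and t−1 returns) at most 3t − (t−1) of the 8 are across; that first reaches 8 at t = 4, so at least 7 crossings are needed.
The plan below uses exactly 7 crossings, so it is optimal:
1. 2 gremlins → the east bank.  (the west bank: 5A 1G; the east bank: 0A 2G)
2. 1 gremlin ← the west bank.  (the west bank: 5A 2G; the east bank: 0A 1G)
3. 2 adults and 1 gremlin → the east bank.  (the west bank: 3A 1G; the east bank: 2A 2G)
4. 1 gremlin ← the west bank.  (the west bank: 3A 2G; the east bank: 2A 1G)
5. 1 adult and 2 gremlins → the east bank.  (the west bank: 2A 0G; the east bank: 3A 3G)
6. 1 gremlin ← the west bank.  (the west bank: 2A 1G; the east bank: 3A 2G)
7. 2 adults and 1 gremlin → the east bank.  (the west bank: 0A 0G; the east bank: 5A 3G)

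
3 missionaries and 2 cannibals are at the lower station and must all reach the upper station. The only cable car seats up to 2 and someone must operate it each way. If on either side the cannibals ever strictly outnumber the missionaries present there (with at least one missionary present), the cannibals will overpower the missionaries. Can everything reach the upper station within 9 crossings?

Yes

Yes — this plan uses 7 crossings (≤ 9):
1. 2 cannibals → the upper station.  (the lower station: 3M 0C; the upper station: 0M 2C)
2. 1 cannibal ← the lower station.  (the lower station: 3M 1C; the upper station: 0M 1C)
3. 2 missionaries → the upper station.  (the lower station: 1M 1C; the upper station: 2M 1C)
4. 1 missionary ← the lower station.  (the lower station: 2M 1C; the upper station: 1M 1C)
5. 1 missionary and 1 cannibal → the upper station.  (the lower station: 1M 0C; the upper station: 2M 2C)
6. 1 cannibal ← the lower station.  (the lower station: 1M 1C; the upper station: 2M 1C)
7. 1 missionary and 1 cannibal → the upper station.  (the lower station: 0M 0C; the upper station: 3M 2C)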